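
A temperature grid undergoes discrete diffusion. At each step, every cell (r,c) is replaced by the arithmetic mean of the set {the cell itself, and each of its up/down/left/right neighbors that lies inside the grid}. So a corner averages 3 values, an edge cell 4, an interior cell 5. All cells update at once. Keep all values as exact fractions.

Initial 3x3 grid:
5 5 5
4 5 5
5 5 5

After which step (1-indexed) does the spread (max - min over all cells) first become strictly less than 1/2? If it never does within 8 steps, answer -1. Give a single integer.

Step 1: max=5, min=14/3, spread=1/3
  -> spread < 1/2 first at step 1
Step 2: max=5, min=1133/240, spread=67/240
Step 3: max=993/200, min=10363/2160, spread=1807/10800
Step 4: max=26639/5400, min=4162037/864000, spread=33401/288000
Step 5: max=2656609/540000, min=37650067/7776000, spread=3025513/38880000
Step 6: max=141244051/28800000, min=15087073133/3110400000, spread=53531/995328
Step 7: max=38088883949/7776000000, min=907087074151/186624000000, spread=450953/11943936
Step 8: max=4564591389481/933120000000, min=54478296439397/11197440000000, spread=3799043/143327232

Answer: 1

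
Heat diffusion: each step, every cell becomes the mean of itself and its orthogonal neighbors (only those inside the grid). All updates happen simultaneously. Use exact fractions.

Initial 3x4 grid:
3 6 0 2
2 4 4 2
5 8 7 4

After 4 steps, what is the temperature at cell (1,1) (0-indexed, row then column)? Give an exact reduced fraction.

Step 1: cell (1,1) = 24/5
Step 2: cell (1,1) = 419/100
Step 3: cell (1,1) = 12893/3000
Step 4: cell (1,1) = 741127/180000
Full grid after step 4:
  124241/32400 800929/216000 714689/216000 203117/64800
  1846853/432000 741127/180000 348851/90000 757849/216000
  12443/2700 334643/72000 935189/216000 263267/64800

Answer: 741127/180000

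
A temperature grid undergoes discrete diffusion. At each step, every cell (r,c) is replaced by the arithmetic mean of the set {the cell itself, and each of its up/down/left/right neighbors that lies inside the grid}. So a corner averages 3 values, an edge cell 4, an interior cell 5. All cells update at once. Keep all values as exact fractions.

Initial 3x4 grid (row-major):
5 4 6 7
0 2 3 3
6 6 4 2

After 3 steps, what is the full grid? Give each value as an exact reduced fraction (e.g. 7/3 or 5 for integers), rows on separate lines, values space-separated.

Answer: 85/24 9347/2400 30371/7200 2369/540
17339/4800 7391/2000 23663/6000 57367/14400
265/72 9097/2400 2969/800 167/45

Derivation:
After step 1:
  3 17/4 5 16/3
  13/4 3 18/5 15/4
  4 9/2 15/4 3
After step 2:
  7/2 61/16 1091/240 169/36
  53/16 93/25 191/50 941/240
  47/12 61/16 297/80 7/2
After step 3:
  85/24 9347/2400 30371/7200 2369/540
  17339/4800 7391/2000 23663/6000 57367/14400
  265/72 9097/2400 2969/800 167/45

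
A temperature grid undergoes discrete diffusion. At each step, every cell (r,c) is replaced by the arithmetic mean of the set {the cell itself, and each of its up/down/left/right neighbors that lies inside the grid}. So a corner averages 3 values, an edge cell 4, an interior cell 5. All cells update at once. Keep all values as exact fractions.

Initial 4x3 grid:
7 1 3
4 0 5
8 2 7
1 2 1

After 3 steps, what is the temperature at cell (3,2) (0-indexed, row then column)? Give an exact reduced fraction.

Answer: 1727/540

Derivation:
Step 1: cell (3,2) = 10/3
Step 2: cell (3,2) = 103/36
Step 3: cell (3,2) = 1727/540
Full grid after step 3:
  2543/720 5411/1600 2263/720
  94/25 6607/2000 677/200
  3089/900 3451/1000 5753/1800
  1807/540 7169/2400 1727/540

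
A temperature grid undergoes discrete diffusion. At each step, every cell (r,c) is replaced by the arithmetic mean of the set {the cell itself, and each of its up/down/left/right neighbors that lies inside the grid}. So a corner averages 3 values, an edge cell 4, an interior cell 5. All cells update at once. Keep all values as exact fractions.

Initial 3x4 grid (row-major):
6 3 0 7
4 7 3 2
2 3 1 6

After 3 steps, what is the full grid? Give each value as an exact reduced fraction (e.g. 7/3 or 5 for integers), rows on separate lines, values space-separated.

Answer: 221/54 27341/7200 8527/2400 2417/720
56767/14400 11119/3000 6701/2000 8377/2400
59/16 517/150 4051/1200 593/180

Derivation:
After step 1:
  13/3 4 13/4 3
  19/4 4 13/5 9/2
  3 13/4 13/4 3
After step 2:
  157/36 187/48 257/80 43/12
  193/48 93/25 88/25 131/40
  11/3 27/8 121/40 43/12
After step 3:
  221/54 27341/7200 8527/2400 2417/720
  56767/14400 11119/3000 6701/2000 8377/2400
  59/16 517/150 4051/1200 593/180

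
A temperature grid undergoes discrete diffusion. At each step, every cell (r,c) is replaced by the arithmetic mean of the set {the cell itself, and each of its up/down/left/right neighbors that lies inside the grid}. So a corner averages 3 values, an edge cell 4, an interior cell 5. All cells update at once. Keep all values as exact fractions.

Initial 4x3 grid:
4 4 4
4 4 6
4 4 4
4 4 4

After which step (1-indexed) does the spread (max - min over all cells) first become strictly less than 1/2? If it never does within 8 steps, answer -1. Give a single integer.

Answer: 3

Derivation:
Step 1: max=14/3, min=4, spread=2/3
Step 2: max=271/60, min=4, spread=31/60
Step 3: max=2371/540, min=4, spread=211/540
  -> spread < 1/2 first at step 3
Step 4: max=232897/54000, min=3647/900, spread=14077/54000
Step 5: max=2084407/486000, min=219683/54000, spread=5363/24300
Step 6: max=62060809/14580000, min=122869/30000, spread=93859/583200
Step 7: max=3709474481/874800000, min=199736467/48600000, spread=4568723/34992000
Step 8: max=221732435629/52488000000, min=6013618889/1458000000, spread=8387449/83980800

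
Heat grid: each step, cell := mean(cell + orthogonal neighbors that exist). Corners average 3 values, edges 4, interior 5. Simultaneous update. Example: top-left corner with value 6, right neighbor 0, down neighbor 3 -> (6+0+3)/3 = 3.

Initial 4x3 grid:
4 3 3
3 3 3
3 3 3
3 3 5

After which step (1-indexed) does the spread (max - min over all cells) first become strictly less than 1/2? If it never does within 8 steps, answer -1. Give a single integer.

Answer: 2

Derivation:
Step 1: max=11/3, min=3, spread=2/3
Step 2: max=32/9, min=49/16, spread=71/144
  -> spread < 1/2 first at step 2
Step 3: max=365/108, min=449/144, spread=113/432
Step 4: max=43097/12960, min=9043/2880, spread=4807/25920
Step 5: max=2550481/777600, min=32683853/10368000, spread=3967681/31104000
Step 6: max=152009639/46656000, min=294501923/93312000, spread=1903471/18662400
Step 7: max=9074080921/2799360000, min=17697196417/5598720000, spread=18038617/223948800
Step 8: max=542737342739/167961600000, min=1063375222403/335923200000, spread=883978523/13436928000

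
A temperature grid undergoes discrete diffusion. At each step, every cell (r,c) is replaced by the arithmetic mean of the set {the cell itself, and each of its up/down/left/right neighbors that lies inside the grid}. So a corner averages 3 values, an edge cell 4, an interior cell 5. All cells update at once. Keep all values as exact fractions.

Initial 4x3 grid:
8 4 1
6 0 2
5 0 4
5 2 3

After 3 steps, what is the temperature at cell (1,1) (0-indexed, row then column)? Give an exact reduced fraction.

Answer: 1163/375

Derivation:
Step 1: cell (1,1) = 12/5
Step 2: cell (1,1) = 287/100
Step 3: cell (1,1) = 1163/375
Full grid after step 3:
  83/20 48517/14400 5849/2160
  9337/2400 1163/375 4409/1800
  2839/800 5801/2000 2921/1200
  271/80 7007/2400 937/360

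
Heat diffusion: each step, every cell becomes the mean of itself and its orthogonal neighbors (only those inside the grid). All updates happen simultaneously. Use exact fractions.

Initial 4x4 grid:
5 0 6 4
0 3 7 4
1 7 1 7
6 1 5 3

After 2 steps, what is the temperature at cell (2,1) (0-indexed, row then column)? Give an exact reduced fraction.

Answer: 393/100

Derivation:
Step 1: cell (2,1) = 13/5
Step 2: cell (2,1) = 393/100
Full grid after step 2:
  89/36 769/240 997/240 173/36
  649/240 319/100 91/20 1087/240
  661/240 393/100 369/100 393/80
  131/36 751/240 353/80 15/4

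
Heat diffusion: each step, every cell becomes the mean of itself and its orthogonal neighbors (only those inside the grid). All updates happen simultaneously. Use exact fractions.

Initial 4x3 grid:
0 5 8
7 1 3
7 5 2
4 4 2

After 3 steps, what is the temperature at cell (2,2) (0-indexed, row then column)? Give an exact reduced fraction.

Step 1: cell (2,2) = 3
Step 2: cell (2,2) = 389/120
Step 3: cell (2,2) = 163/45
Full grid after step 3:
  373/90 5713/1440 557/135
  33/8 493/120 34/9
  269/60 4673/1200 163/45
  1057/240 11431/2880 7333/2160

Answer: 163/45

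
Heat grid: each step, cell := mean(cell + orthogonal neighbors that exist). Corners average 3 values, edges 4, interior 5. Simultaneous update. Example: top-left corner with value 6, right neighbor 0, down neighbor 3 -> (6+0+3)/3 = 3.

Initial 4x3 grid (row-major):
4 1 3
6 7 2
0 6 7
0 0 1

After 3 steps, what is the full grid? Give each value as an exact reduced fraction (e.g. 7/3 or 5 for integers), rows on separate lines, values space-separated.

After step 1:
  11/3 15/4 2
  17/4 22/5 19/4
  3 4 4
  0 7/4 8/3
After step 2:
  35/9 829/240 7/2
  919/240 423/100 303/80
  45/16 343/100 185/48
  19/12 101/48 101/36
After step 3:
  2011/540 54263/14400 1289/360
  26569/7200 22477/6000 9223/2400
  2331/800 19717/6000 24979/7200
  13/6 35723/14400 631/216

Answer: 2011/540 54263/14400 1289/360
26569/7200 22477/6000 9223/2400
2331/800 19717/6000 24979/7200
13/6 35723/14400 631/216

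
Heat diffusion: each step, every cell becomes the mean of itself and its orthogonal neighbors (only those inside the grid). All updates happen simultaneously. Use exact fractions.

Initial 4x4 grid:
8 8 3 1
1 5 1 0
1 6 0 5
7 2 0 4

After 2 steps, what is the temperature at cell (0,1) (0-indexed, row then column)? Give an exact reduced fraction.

Answer: 1147/240

Derivation:
Step 1: cell (0,1) = 6
Step 2: cell (0,1) = 1147/240
Full grid after step 2:
  185/36 1147/240 743/240 19/9
  521/120 371/100 67/25 107/60
  409/120 169/50 43/20 47/20
  65/18 683/240 213/80 9/4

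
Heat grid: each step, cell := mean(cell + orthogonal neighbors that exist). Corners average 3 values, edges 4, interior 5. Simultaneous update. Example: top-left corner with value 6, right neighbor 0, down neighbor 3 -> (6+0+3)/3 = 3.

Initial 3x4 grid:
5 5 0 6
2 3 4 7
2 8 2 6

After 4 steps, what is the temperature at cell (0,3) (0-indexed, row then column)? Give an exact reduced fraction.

Answer: 566497/129600

Derivation:
Step 1: cell (0,3) = 13/3
Step 2: cell (0,3) = 83/18
Step 3: cell (0,3) = 9227/2160
Step 4: cell (0,3) = 566497/129600
Full grid after step 4:
  39251/10800 23137/6000 217103/54000 566497/129600
  30381/8000 229997/60000 1544557/360000 3833393/864000
  82127/21600 294269/72000 309929/72000 200849/43200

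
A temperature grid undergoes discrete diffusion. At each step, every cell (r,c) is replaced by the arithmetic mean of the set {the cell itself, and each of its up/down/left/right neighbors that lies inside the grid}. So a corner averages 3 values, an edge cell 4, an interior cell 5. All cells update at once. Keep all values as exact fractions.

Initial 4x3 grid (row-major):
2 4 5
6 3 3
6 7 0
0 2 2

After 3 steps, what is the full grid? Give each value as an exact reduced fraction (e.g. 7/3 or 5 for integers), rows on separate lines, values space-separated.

Answer: 1481/360 9059/2400 2647/720
2381/600 7797/2000 2683/800
13811/3600 3311/1000 22247/7200
7051/2160 4831/1600 2743/1080

Derivation:
After step 1:
  4 7/2 4
  17/4 23/5 11/4
  19/4 18/5 3
  8/3 11/4 4/3
After step 2:
  47/12 161/40 41/12
  22/5 187/50 287/80
  229/60 187/50 641/240
  61/18 207/80 85/36
After step 3:
  1481/360 9059/2400 2647/720
  2381/600 7797/2000 2683/800
  13811/3600 3311/1000 22247/7200
  7051/2160 4831/1600 2743/1080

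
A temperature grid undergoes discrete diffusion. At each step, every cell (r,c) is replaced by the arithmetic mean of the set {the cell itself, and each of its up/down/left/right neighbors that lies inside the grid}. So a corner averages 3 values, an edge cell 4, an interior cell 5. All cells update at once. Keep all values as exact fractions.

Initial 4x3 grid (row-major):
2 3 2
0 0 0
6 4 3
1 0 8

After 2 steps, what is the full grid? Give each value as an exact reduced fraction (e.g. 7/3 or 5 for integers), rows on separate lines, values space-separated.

Answer: 65/36 389/240 14/9
469/240 9/5 121/60
581/240 11/4 169/60
25/9 237/80 32/9

Derivation:
After step 1:
  5/3 7/4 5/3
  2 7/5 5/4
  11/4 13/5 15/4
  7/3 13/4 11/3
After step 2:
  65/36 389/240 14/9
  469/240 9/5 121/60
  581/240 11/4 169/60
  25/9 237/80 32/9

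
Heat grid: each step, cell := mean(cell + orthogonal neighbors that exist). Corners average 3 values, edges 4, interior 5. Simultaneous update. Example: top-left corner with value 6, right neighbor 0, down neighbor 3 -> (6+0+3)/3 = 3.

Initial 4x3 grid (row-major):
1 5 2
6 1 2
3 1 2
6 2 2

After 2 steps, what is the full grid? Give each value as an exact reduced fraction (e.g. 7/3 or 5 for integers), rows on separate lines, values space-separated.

After step 1:
  4 9/4 3
  11/4 3 7/4
  4 9/5 7/4
  11/3 11/4 2
After step 2:
  3 49/16 7/3
  55/16 231/100 19/8
  733/240 133/50 73/40
  125/36 613/240 13/6

Answer: 3 49/16 7/3
55/16 231/100 19/8
733/240 133/50 73/40
125/36 613/240 13/6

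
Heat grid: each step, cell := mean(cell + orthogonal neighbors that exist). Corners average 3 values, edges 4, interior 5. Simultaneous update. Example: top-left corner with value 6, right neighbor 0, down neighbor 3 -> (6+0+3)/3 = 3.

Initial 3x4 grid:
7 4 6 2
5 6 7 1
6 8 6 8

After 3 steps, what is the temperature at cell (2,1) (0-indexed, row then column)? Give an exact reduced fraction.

Step 1: cell (2,1) = 13/2
Step 2: cell (2,1) = 313/48
Step 3: cell (2,1) = 44417/7200
Full grid after step 3:
  1229/216 9773/1800 5927/1200 791/180
  21401/3600 35191/6000 10607/2000 11779/2400
  2695/432 44417/7200 14179/2400 3839/720

Answer: 44417/7200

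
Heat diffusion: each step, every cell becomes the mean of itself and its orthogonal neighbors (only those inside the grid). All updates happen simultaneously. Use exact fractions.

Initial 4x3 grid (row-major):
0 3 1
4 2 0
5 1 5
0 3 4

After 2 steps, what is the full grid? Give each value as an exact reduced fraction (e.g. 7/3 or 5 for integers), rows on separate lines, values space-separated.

After step 1:
  7/3 3/2 4/3
  11/4 2 2
  5/2 16/5 5/2
  8/3 2 4
After step 2:
  79/36 43/24 29/18
  115/48 229/100 47/24
  667/240 61/25 117/40
  43/18 89/30 17/6

Answer: 79/36 43/24 29/18
115/48 229/100 47/24
667/240 61/25 117/40
43/18 89/30 17/6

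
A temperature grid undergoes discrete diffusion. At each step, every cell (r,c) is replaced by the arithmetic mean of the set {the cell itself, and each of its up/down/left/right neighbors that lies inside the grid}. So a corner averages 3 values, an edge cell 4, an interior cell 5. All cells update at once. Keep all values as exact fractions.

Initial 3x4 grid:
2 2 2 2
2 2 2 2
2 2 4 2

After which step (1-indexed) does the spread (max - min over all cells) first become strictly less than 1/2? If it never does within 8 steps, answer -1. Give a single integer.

Step 1: max=8/3, min=2, spread=2/3
Step 2: max=151/60, min=2, spread=31/60
Step 3: max=1291/540, min=2, spread=211/540
  -> spread < 1/2 first at step 3
Step 4: max=124897/54000, min=1847/900, spread=14077/54000
Step 5: max=1112407/486000, min=111683/54000, spread=5363/24300
Step 6: max=32900809/14580000, min=62869/30000, spread=93859/583200
Step 7: max=1959874481/874800000, min=102536467/48600000, spread=4568723/34992000
Step 8: max=116756435629/52488000000, min=3097618889/1458000000, spread=8387449/83980800

Answer: 3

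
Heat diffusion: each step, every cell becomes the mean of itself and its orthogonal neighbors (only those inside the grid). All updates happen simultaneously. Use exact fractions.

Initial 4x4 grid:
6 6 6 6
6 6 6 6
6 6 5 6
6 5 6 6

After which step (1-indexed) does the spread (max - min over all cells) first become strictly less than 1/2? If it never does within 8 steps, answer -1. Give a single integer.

Step 1: max=6, min=11/2, spread=1/2
Step 2: max=6, min=1351/240, spread=89/240
  -> spread < 1/2 first at step 2
Step 3: max=6, min=13699/2400, spread=701/2400
Step 4: max=23851/4000, min=248231/43200, spread=46799/216000
Step 5: max=321329/54000, min=12463303/2160000, spread=389857/2160000
Step 6: max=320273/54000, min=1125440041/194400000, spread=27542759/194400000
Step 7: max=28769989/4860000, min=11274828799/1944000000, spread=77722267/648000000
Step 8: max=28718729029/4860000000, min=338917622899/58320000000, spread=5707125449/58320000000

Answer: 2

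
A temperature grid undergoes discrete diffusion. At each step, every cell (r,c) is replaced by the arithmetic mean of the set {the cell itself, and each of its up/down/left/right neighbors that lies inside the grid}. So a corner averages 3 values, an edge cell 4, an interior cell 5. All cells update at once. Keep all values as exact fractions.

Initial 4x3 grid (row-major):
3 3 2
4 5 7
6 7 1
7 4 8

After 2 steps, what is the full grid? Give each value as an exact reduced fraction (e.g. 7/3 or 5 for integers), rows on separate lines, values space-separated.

Answer: 133/36 947/240 11/3
571/120 213/50 187/40
623/120 561/100 553/120
109/18 211/40 199/36

Derivation:
After step 1:
  10/3 13/4 4
  9/2 26/5 15/4
  6 23/5 23/4
  17/3 13/2 13/3
After step 2:
  133/36 947/240 11/3
  571/120 213/50 187/40
  623/120 561/100 553/120
  109/18 211/40 199/36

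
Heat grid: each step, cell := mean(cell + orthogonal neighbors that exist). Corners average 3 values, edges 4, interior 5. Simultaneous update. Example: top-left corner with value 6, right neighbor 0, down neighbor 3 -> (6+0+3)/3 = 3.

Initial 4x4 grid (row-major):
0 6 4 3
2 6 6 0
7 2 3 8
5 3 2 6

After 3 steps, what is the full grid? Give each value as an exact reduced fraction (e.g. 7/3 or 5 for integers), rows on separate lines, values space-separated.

After step 1:
  8/3 4 19/4 7/3
  15/4 22/5 19/5 17/4
  4 21/5 21/5 17/4
  5 3 7/2 16/3
After step 2:
  125/36 949/240 893/240 34/9
  889/240 403/100 107/25 439/120
  339/80 99/25 399/100 541/120
  4 157/40 481/120 157/36
After step 3:
  4007/1080 27319/7200 28319/7200 8033/2160
  27799/7200 11957/3000 4723/1200 7301/1800
  9541/2400 8057/2000 1556/375 7433/1800
  973/240 298/75 916/225 1159/270

Answer: 4007/1080 27319/7200 28319/7200 8033/2160
27799/7200 11957/3000 4723/1200 7301/1800
9541/2400 8057/2000 1556/375 7433/1800
973/240 298/75 916/225 1159/270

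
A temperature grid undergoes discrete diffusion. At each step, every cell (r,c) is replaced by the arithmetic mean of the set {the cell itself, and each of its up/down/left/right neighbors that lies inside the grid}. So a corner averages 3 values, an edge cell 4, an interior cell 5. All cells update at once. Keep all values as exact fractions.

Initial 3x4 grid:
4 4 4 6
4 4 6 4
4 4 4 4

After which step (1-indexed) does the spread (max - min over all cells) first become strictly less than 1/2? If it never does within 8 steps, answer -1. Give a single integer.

Answer: 5

Derivation:
Step 1: max=5, min=4, spread=1
Step 2: max=44/9, min=4, spread=8/9
Step 3: max=16709/3600, min=813/200, spread=83/144
Step 4: max=149969/32400, min=14791/3600, spread=337/648
Step 5: max=8836021/1944000, min=999551/240000, spread=7396579/19440000
  -> spread < 1/2 first at step 5
Step 6: max=526862039/116640000, min=27143273/6480000, spread=61253/186624
Step 7: max=31343141401/6998400000, min=1641478057/388800000, spread=14372291/55987200
Step 8: max=1871350572059/419904000000, min=98947492163/23328000000, spread=144473141/671846400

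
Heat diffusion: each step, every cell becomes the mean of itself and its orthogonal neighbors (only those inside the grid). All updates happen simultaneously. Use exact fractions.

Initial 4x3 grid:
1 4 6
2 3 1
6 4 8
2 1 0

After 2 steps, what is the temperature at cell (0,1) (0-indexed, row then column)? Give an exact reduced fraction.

Step 1: cell (0,1) = 7/2
Step 2: cell (0,1) = 123/40
Full grid after step 2:
  53/18 123/40 35/9
  349/120 91/25 853/240
  139/40 157/50 303/80
  11/4 243/80 8/3

Answer: 123/40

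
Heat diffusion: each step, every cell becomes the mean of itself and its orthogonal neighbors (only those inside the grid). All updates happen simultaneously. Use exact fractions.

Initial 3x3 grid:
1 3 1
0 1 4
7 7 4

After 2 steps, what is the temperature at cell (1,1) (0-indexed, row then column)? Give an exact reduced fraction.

Answer: 14/5

Derivation:
Step 1: cell (1,1) = 3
Step 2: cell (1,1) = 14/5
Full grid after step 2:
  61/36 17/8 20/9
  45/16 14/5 79/24
  35/9 209/48 49/12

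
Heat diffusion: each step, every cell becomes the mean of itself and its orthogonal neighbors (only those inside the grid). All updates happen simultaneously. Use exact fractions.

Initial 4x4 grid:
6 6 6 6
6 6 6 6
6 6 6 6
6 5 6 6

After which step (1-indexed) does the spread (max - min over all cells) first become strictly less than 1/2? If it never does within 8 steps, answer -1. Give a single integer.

Answer: 1

Derivation:
Step 1: max=6, min=17/3, spread=1/3
  -> spread < 1/2 first at step 1
Step 2: max=6, min=689/120, spread=31/120
Step 3: max=6, min=6269/1080, spread=211/1080
Step 4: max=6, min=631157/108000, spread=16843/108000
Step 5: max=53921/9000, min=5693357/972000, spread=130111/972000
Step 6: max=3232841/540000, min=171317633/29160000, spread=3255781/29160000
Step 7: max=3228893/540000, min=5148446309/874800000, spread=82360351/874800000
Step 8: max=580693559/97200000, min=154712683109/26244000000, spread=2074577821/26244000000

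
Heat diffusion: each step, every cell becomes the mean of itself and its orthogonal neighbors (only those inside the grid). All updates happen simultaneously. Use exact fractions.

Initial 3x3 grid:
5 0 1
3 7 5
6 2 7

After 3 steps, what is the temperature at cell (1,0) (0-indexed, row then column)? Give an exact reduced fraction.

Answer: 60313/14400

Derivation:
Step 1: cell (1,0) = 21/4
Step 2: cell (1,0) = 899/240
Step 3: cell (1,0) = 60313/14400
Full grid after step 3:
  3707/1080 52013/14400 267/80
  60313/14400 1913/500 15047/3600
  9259/2160 33569/7200 4727/1080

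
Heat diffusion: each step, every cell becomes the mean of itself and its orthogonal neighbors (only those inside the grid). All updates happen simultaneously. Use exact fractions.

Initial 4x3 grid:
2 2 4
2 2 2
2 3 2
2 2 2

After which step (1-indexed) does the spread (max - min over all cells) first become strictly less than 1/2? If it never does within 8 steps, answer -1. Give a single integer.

Step 1: max=8/3, min=2, spread=2/3
Step 2: max=23/9, min=169/80, spread=319/720
  -> spread < 1/2 first at step 2
Step 3: max=5257/2160, min=767/360, spread=131/432
Step 4: max=38551/16200, min=92951/43200, spread=5911/25920
Step 5: max=9106181/3888000, min=5598979/2592000, spread=56617/311040
Step 6: max=540372829/233280000, min=338183861/155520000, spread=2647763/18662400
Step 7: max=32176491311/13996800000, min=20393857999/9331200000, spread=25371269/223948800
Step 8: max=1919473973749/839808000000, min=1229349142541/559872000000, spread=1207204159/13436928000

Answer: 2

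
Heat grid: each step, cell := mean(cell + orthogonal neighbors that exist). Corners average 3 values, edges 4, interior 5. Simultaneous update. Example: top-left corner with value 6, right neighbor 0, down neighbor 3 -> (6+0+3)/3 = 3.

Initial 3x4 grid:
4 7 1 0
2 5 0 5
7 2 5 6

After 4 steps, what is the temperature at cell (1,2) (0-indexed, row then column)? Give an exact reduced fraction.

Answer: 1192933/360000

Derivation:
Step 1: cell (1,2) = 16/5
Step 2: cell (1,2) = 72/25
Step 3: cell (1,2) = 5153/1500
Step 4: cell (1,2) = 1192933/360000
Full grid after step 4:
  31633/8100 757193/216000 229831/72000 125681/43200
  562517/144000 2358/625 1192933/360000 2818277/864000
  262639/64800 102821/27000 100171/27000 450493/129600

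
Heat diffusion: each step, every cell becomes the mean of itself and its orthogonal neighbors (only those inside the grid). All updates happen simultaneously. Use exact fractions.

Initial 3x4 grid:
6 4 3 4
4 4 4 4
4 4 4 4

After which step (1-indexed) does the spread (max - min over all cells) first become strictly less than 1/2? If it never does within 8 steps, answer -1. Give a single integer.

Answer: 3

Derivation:
Step 1: max=14/3, min=11/3, spread=1
Step 2: max=161/36, min=137/36, spread=2/3
Step 3: max=931/216, min=2077/540, spread=167/360
  -> spread < 1/2 first at step 3
Step 4: max=274843/64800, min=63067/16200, spread=301/864
Step 5: max=16291157/3888000, min=1906399/486000, spread=69331/259200
Step 6: max=970076383/233280000, min=766365349/194400000, spread=252189821/1166400000
Step 7: max=57872394197/13996800000, min=46165774841/11664000000, spread=12367321939/69984000000
Step 8: max=3457794174223/839808000000, min=2779664628769/699840000000, spread=610983098501/4199040000000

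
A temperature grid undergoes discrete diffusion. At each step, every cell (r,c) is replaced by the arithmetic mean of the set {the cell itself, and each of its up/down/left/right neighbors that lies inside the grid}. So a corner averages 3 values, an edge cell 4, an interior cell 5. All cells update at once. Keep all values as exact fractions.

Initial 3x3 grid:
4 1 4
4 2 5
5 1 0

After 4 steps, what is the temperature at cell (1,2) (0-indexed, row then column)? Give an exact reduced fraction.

Step 1: cell (1,2) = 11/4
Step 2: cell (1,2) = 641/240
Step 3: cell (1,2) = 38287/14400
Step 4: cell (1,2) = 2327489/864000
Full grid after step 4:
  21769/7200 2523989/864000 182621/64800
  2552489/864000 1013693/360000 2327489/864000
  369817/129600 583091/216000 111739/43200

Answer: 2327489/864000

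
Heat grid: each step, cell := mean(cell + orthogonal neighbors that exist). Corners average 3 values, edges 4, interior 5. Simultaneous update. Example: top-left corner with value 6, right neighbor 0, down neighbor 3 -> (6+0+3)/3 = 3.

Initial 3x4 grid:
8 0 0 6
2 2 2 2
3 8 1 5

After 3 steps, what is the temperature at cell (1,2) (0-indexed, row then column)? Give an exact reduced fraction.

Answer: 15881/6000

Derivation:
Step 1: cell (1,2) = 7/5
Step 2: cell (1,2) = 279/100
Step 3: cell (1,2) = 15881/6000
Full grid after step 3:
  6773/2160 4853/1800 2339/900 5449/2160
  48239/14400 18541/6000 15881/6000 42079/14400
  7973/2160 11881/3600 11531/3600 6469/2160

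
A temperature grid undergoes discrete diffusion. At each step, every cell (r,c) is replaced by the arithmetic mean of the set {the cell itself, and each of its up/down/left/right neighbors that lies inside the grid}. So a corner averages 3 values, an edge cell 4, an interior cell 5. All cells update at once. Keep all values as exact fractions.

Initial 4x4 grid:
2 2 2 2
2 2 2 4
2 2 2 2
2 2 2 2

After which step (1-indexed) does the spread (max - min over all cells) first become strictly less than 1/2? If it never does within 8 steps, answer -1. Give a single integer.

Step 1: max=8/3, min=2, spread=2/3
Step 2: max=151/60, min=2, spread=31/60
Step 3: max=1291/540, min=2, spread=211/540
  -> spread < 1/2 first at step 3
Step 4: max=124843/54000, min=2, spread=16843/54000
Step 5: max=1110643/486000, min=9079/4500, spread=130111/486000
Step 6: max=32802367/14580000, min=547159/270000, spread=3255781/14580000
Step 7: max=975153691/437400000, min=551107/270000, spread=82360351/437400000
Step 8: max=28995316891/13122000000, min=99706441/48600000, spread=2074577821/13122000000

Answer: 3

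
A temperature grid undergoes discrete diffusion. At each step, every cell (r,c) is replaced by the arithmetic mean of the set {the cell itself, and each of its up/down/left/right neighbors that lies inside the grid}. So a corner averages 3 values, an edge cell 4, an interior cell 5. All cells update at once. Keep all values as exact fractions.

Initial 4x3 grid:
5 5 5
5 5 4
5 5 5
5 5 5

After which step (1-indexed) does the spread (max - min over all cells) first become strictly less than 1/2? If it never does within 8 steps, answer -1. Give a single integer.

Answer: 1

Derivation:
Step 1: max=5, min=14/3, spread=1/3
  -> spread < 1/2 first at step 1
Step 2: max=5, min=569/120, spread=31/120
Step 3: max=5, min=5189/1080, spread=211/1080
Step 4: max=8953/1800, min=523103/108000, spread=14077/108000
Step 5: max=536317/108000, min=4719593/972000, spread=5363/48600
Step 6: max=297131/60000, min=142059191/29160000, spread=93859/1166400
Step 7: max=480663533/97200000, min=8537725519/1749600000, spread=4568723/69984000
Step 8: max=14398381111/2916000000, min=513099564371/104976000000, spread=8387449/167961600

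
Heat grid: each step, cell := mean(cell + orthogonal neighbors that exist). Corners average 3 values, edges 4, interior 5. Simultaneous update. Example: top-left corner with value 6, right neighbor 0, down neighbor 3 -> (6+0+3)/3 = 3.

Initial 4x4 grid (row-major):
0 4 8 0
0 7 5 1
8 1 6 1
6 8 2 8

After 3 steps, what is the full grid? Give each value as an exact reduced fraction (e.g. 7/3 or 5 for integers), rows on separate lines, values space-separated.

Answer: 3517/1080 14149/3600 4303/1200 871/240
1823/450 451/120 1679/400 7921/2400
982/225 29669/6000 1489/375 28939/7200
2335/432 34769/7200 35209/7200 107/27

Derivation:
After step 1:
  4/3 19/4 17/4 3
  15/4 17/5 27/5 7/4
  15/4 6 3 4
  22/3 17/4 6 11/3
After step 2:
  59/18 103/30 87/20 3
  367/120 233/50 89/25 283/80
  125/24 102/25 122/25 149/48
  46/9 283/48 203/48 41/9
After step 3:
  3517/1080 14149/3600 4303/1200 871/240
  1823/450 451/120 1679/400 7921/2400
  982/225 29669/6000 1489/375 28939/7200
  2335/432 34769/7200 35209/7200 107/27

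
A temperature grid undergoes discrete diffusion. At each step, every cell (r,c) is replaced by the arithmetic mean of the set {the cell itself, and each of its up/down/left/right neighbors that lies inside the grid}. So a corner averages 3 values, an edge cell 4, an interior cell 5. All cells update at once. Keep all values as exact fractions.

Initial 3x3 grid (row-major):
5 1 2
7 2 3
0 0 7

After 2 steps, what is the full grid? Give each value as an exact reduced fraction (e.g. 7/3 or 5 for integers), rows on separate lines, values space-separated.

Answer: 31/9 343/120 8/3
383/120 287/100 343/120
97/36 631/240 109/36

Derivation:
After step 1:
  13/3 5/2 2
  7/2 13/5 7/2
  7/3 9/4 10/3
After step 2:
  31/9 343/120 8/3
  383/120 287/100 343/120
  97/36 631/240 109/36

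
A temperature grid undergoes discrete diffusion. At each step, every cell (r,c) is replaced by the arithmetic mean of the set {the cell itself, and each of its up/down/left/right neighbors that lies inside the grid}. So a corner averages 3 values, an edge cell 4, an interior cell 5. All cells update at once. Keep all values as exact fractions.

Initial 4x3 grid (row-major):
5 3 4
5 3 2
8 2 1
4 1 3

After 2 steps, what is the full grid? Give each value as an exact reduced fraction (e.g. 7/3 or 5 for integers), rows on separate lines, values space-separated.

After step 1:
  13/3 15/4 3
  21/4 3 5/2
  19/4 3 2
  13/3 5/2 5/3
After step 2:
  40/9 169/48 37/12
  13/3 7/2 21/8
  13/3 61/20 55/24
  139/36 23/8 37/18

Answer: 40/9 169/48 37/12
13/3 7/2 21/8
13/3 61/20 55/24
139/36 23/8 37/18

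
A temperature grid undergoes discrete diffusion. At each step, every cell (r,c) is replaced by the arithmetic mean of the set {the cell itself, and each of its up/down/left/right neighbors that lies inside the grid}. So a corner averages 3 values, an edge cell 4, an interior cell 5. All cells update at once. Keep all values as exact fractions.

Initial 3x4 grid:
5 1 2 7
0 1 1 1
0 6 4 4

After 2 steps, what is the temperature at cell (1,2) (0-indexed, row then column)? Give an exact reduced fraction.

Answer: 267/100

Derivation:
Step 1: cell (1,2) = 9/5
Step 2: cell (1,2) = 267/100
Full grid after step 2:
  23/12 11/5 38/15 28/9
  73/40 101/50 267/100 683/240
  25/12 103/40 113/40 10/3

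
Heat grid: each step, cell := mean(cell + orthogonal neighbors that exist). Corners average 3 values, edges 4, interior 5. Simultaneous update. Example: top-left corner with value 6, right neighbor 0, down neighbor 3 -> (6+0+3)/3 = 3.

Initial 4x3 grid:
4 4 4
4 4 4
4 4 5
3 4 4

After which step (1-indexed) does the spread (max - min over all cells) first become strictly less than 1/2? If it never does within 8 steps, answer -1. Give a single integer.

Step 1: max=13/3, min=11/3, spread=2/3
Step 2: max=511/120, min=67/18, spread=193/360
Step 3: max=4967/1200, min=4181/1080, spread=2893/10800
  -> spread < 1/2 first at step 3
Step 4: max=221741/54000, min=505979/129600, spread=130997/648000
Step 5: max=8817031/2160000, min=30711511/7776000, spread=5149003/38880000
Step 6: max=78996461/19440000, min=1850671889/466560000, spread=1809727/18662400
Step 7: max=7880234809/1944000000, min=111521846251/27993600000, spread=9767674993/139968000000
Step 8: max=70814352929/17496000000, min=6706385055809/1679616000000, spread=734342603/13436928000

Answer: 3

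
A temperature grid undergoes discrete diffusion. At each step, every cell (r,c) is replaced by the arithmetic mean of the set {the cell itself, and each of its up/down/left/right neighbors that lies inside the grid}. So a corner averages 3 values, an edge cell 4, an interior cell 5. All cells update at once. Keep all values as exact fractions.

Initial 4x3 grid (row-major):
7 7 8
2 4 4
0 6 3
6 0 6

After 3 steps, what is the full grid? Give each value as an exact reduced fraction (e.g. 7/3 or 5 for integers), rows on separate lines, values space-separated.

Answer: 10721/2160 37657/7200 2999/540
29477/7200 27961/6000 2147/450
8599/2400 7187/2000 5087/1200
2207/720 8659/2400 653/180

Derivation:
After step 1:
  16/3 13/2 19/3
  13/4 23/5 19/4
  7/2 13/5 19/4
  2 9/2 3
After step 2:
  181/36 683/120 211/36
  1001/240 217/50 613/120
  227/80 399/100 151/40
  10/3 121/40 49/12
After step 3:
  10721/2160 37657/7200 2999/540
  29477/7200 27961/6000 2147/450
  8599/2400 7187/2000 5087/1200
  2207/720 8659/2400 653/180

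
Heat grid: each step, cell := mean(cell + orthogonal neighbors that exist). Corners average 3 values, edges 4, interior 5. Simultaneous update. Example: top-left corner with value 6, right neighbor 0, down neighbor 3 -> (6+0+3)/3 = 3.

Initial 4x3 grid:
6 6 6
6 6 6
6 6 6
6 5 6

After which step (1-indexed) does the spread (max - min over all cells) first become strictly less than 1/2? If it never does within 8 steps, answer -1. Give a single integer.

Answer: 1

Derivation:
Step 1: max=6, min=17/3, spread=1/3
  -> spread < 1/2 first at step 1
Step 2: max=6, min=1373/240, spread=67/240
Step 3: max=6, min=12523/2160, spread=437/2160
Step 4: max=5991/1000, min=5026469/864000, spread=29951/172800
Step 5: max=20171/3375, min=45440179/7776000, spread=206761/1555200
Step 6: max=32234329/5400000, min=18206204429/3110400000, spread=14430763/124416000
Step 7: max=2574347273/432000000, min=1094636258311/186624000000, spread=139854109/1492992000
Step 8: max=231428771023/38880000000, min=65762168109749/11197440000000, spread=7114543559/89579520000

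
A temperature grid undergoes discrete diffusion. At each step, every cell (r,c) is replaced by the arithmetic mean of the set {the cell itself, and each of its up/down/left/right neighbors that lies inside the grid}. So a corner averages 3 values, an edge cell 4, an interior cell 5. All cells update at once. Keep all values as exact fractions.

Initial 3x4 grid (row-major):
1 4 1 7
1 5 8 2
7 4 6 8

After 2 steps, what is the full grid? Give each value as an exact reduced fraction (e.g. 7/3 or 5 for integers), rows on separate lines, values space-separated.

Answer: 11/4 283/80 929/240 175/36
139/40 411/100 531/100 1159/240
13/3 51/10 163/30 217/36

Derivation:
After step 1:
  2 11/4 5 10/3
  7/2 22/5 22/5 25/4
  4 11/2 13/2 16/3
After step 2:
  11/4 283/80 929/240 175/36
  139/40 411/100 531/100 1159/240
  13/3 51/10 163/30 217/36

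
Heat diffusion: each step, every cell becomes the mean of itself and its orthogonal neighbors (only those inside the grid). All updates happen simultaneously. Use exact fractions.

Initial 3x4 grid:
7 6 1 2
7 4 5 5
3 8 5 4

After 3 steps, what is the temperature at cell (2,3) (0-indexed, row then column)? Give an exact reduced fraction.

Answer: 961/216

Derivation:
Step 1: cell (2,3) = 14/3
Step 2: cell (2,3) = 85/18
Step 3: cell (2,3) = 961/216
Full grid after step 3:
  2393/432 1733/360 757/180 98/27
  15709/2880 6317/1200 2621/600 1489/360
  817/144 1247/240 3553/720 961/216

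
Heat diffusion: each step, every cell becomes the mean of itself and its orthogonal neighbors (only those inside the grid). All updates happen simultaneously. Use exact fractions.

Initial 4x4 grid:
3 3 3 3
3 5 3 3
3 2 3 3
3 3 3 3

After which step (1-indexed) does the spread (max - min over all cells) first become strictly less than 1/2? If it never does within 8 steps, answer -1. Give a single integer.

Answer: 3

Derivation:
Step 1: max=7/2, min=11/4, spread=3/4
Step 2: max=84/25, min=17/6, spread=79/150
Step 3: max=491/150, min=6989/2400, spread=289/800
  -> spread < 1/2 first at step 3
Step 4: max=69911/21600, min=14201/4800, spread=12013/43200
Step 5: max=861841/270000, min=128839/43200, spread=75463/360000
Step 6: max=61807883/19440000, min=64757167/21600000, spread=35264327/194400000
Step 7: max=1840722749/583200000, min=585069707/194400000, spread=21378407/145800000
Step 8: max=55033053131/17496000000, min=17624254781/5832000000, spread=540072197/4374000000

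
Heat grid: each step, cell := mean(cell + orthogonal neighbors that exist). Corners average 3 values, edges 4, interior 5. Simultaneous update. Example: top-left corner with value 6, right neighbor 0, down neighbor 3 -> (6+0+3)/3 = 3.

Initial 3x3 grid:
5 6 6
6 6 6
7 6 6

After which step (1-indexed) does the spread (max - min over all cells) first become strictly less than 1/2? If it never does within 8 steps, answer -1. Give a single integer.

Answer: 2

Derivation:
Step 1: max=19/3, min=17/3, spread=2/3
Step 2: max=223/36, min=209/36, spread=7/18
  -> spread < 1/2 first at step 2
Step 3: max=2641/432, min=2543/432, spread=49/216
Step 4: max=41983/6912, min=40961/6912, spread=511/3456
Step 5: max=501973/82944, min=493355/82944, spread=4309/41472
Step 6: max=6008263/995328, min=5935673/995328, spread=36295/497664
Step 7: max=71969389/11943936, min=71357843/11943936, spread=305773/5971968
Step 8: max=862539343/143327232, min=857387441/143327232, spread=2575951/71663616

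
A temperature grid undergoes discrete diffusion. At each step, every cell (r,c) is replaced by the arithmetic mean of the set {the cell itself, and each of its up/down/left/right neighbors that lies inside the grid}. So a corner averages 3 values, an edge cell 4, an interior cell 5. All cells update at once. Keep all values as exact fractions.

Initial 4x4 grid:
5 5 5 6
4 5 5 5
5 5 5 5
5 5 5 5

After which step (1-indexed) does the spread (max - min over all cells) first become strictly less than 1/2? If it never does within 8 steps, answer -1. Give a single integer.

Step 1: max=16/3, min=14/3, spread=2/3
Step 2: max=95/18, min=569/120, spread=193/360
Step 3: max=1121/216, min=10423/2160, spread=787/2160
  -> spread < 1/2 first at step 3
Step 4: max=166639/32400, min=524597/108000, spread=92599/324000
Step 5: max=4965013/972000, min=15838253/3240000, spread=2135371/9720000
Step 6: max=148189993/29160000, min=29801429/6075000, spread=25715669/145800000
Step 7: max=885802859/174960000, min=14350106849/2916000000, spread=1239822403/8748000000
Step 8: max=132474121489/26244000000, min=215735776411/43740000000, spread=3790819553/32805000000

Answer: 3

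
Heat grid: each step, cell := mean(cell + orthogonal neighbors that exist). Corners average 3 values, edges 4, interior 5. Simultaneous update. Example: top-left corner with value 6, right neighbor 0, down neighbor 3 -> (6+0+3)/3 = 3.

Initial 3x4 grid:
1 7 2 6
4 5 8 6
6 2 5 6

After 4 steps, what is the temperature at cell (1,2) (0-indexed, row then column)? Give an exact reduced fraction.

Answer: 468427/90000

Derivation:
Step 1: cell (1,2) = 26/5
Step 2: cell (1,2) = 279/50
Step 3: cell (1,2) = 30737/6000
Step 4: cell (1,2) = 468427/90000
Full grid after step 4:
  46859/10800 42157/9000 271717/54000 348769/64800
  159223/36000 279043/60000 468427/90000 2330101/432000
  95593/21600 344381/72000 1111243/216000 44393/8100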